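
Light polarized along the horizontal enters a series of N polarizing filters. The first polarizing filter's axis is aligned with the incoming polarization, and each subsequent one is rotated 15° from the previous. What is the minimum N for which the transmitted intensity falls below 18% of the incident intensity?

N = 26

First polarizer is aligned with the polarization: full transmission.
Each further stage multiplies by cos²(15°) = 0.933.
After N polarizers: T = 0.933^(N−1). Require T < 0.18 ⇒ N−1 > ln(0.18)/ln(0.933) = 24.73, so N−1 ≥ 25 and N = 26.
Check: N=26 gives T = 0.1767 < 0.18; N=25 gives T = 0.1894.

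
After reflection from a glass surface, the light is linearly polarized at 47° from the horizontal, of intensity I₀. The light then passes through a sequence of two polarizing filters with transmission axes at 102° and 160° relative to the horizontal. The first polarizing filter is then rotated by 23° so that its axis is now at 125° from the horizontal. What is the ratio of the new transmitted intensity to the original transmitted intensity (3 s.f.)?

I_new/I_old ≈ 0.314

Before rotation:
By Malus's law, I₁ = I₀ cos²(102° − 47°) = I₀ cos²(55°) = 0.329 I₀.
I₂ = I₁ cos²(160° − 102°) = 0.329 I₀ · cos²(58°) = 0.09239 I₀.
After rotation:
I₁ = I₀ cos²(125° − 47°) = I₀ cos²(78°) = 0.04323 I₀.
I₂ = I₁ cos²(160° − 125°) = 0.04323 I₀ · cos²(35°) = 0.02901 I₀.
Ratio = 0.02901 / 0.09239 = 0.314.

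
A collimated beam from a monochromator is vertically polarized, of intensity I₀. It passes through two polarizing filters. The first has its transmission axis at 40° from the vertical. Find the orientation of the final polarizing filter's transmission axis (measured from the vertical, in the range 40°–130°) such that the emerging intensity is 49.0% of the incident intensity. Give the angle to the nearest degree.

θ ≈ 64°

I₁ = I₀ cos²(40° − 0°) = I₀ cos²(40°) = 0.5868 I₀.
Need I₂/I₀ = 0.49, so cos²(θ − 40°) = 0.49 / 0.5868 = 0.835.
θ − 40° = arccos(√0.835) = 24.0°, giving θ ≈ 40 + 24.0 = 64.0°.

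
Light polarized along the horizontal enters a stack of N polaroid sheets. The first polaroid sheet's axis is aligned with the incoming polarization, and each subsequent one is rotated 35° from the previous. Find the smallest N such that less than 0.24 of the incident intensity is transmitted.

N = 5

First polarizer is aligned with the polarization: full transmission.
Each further stage multiplies by cos²(35°) = 0.671.
After N polarizers: T = 0.671^(N−1). Require T < 0.24 ⇒ N−1 > ln(0.24)/ln(0.671) = 3.58, so N−1 ≥ 4 and N = 5.
Check: N=5 gives T = 0.2027 < 0.24; N=4 gives T = 0.3021.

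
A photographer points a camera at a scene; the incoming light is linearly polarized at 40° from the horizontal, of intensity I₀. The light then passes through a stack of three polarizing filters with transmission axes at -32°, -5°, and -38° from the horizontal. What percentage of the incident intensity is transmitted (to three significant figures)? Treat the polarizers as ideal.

≈ 5.33%

I₁ = I₀ cos²(-32° − 40°) = I₀ cos²(72°) = 0.09549 I₀.
I₂ = I₁ cos²(-5° + 32°) = 0.09549 I₀ · cos²(27°) = 0.07581 I₀.
I₃ = I₂ cos²(-38° + 5°) = 0.07581 I₀ · cos²(33°) = 0.05332 I₀.
That is 5.332% of the incident intensity.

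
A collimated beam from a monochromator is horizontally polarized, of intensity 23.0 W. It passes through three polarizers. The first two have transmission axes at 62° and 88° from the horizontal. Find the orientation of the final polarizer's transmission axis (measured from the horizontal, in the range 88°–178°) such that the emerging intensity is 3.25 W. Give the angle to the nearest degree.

θ ≈ 115°

I₁ = I₀ cos²(62° − 0°) = I₀ cos²(62°) = 0.2204 I₀.
I₂ = I₁ cos²(88° − 62°) = 0.2204 I₀ · cos²(26°) = 0.178 I₀.
Target fraction: 3.25 / 23.0 W = 0.1413 of I₀.
Need I₃/I₀ = 0.1413, so cos²(θ − 88°) = 0.1413 / 0.178 = 0.7936.
θ − 88° = arccos(√0.7936) = 27.0°, giving θ ≈ 88 + 27.0 = 115.0°.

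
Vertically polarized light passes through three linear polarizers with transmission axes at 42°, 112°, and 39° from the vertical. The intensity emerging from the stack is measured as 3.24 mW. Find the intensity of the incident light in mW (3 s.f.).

I₁ = I₀ cos²(42° − 0°) = I₀ cos²(42°) = 0.5523 I₀.
I₂ = I₁ cos²(112° − 42°) = 0.5523 I₀ · cos²(70°) = 0.0646 I₀.
I₃ = I₂ cos²(39° − 112°) = 0.0646 I₀ · cos²(73°) = 0.005522 I₀.
So 3.24 mW = 0.005522 I₀, giving I₀ = 3.24/0.005522 = 586.7 mW.

I₀ ≈ 587 mW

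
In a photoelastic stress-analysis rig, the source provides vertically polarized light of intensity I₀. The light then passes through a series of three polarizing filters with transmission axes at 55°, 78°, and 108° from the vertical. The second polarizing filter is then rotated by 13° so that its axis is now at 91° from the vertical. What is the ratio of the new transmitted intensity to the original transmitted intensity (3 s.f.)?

Before rotation:
I₁ = I₀ cos²(55° − 0°) = I₀ cos²(55°) = 0.329 I₀.
I₂ = I₁ cos²(78° − 55°) = 0.329 I₀ · cos²(23°) = 0.2788 I₀.
I₃ = I₂ cos²(108° − 78°) = 0.2788 I₀ · cos²(30°) = 0.2091 I₀.
After rotation:
I₁ = I₀ cos²(55° − 0°) = I₀ cos²(55°) = 0.329 I₀.
I₂ = I₁ cos²(91° − 55°) = 0.329 I₀ · cos²(36°) = 0.2153 I₀.
I₃ = I₂ cos²(108° − 91°) = 0.2153 I₀ · cos²(17°) = 0.1969 I₀.
Ratio = 0.1969 / 0.2091 = 0.9419.

I_new/I_old ≈ 0.942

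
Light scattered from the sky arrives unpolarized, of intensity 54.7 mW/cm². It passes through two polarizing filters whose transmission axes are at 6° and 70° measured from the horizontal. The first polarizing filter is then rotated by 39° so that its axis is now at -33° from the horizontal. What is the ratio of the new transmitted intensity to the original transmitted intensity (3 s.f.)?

Before rotation:
Unpolarized light through the first polarizer → I₁ = ½ I₀, now polarized at 6°.
I₂ = I₁ cos²(70° − 6°) = 0.5 I₀ · cos²(64°) = 0.09608 I₀.
After rotation:
Unpolarized light through the first polarizer → I₁ = ½ I₀, now polarized at -33°.
Angle between axes 1 and 2: 77°. I₂ = 0.5 I₀ · cos²(77°) = 0.0253 I₀.
Ratio = 0.0253 / 0.09608 = 0.2633.

I_new/I_old ≈ 0.263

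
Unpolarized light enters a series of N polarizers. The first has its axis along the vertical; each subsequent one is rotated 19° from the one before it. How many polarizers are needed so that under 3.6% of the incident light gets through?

N = 25

First polarizer halves the unpolarized light: factor 1/2.
Each further stage multiplies by cos²(19°) = 0.894.
After N polarizers: T = 0.5·0.894^(N−1). Require T < 0.036 ⇒ N−1 > ln(0.036/0.5)/ln(0.894) = 23.48, so N−1 ≥ 24 and N = 25.
Check: N=25 gives T = 0.03397 < 0.036; N=24 gives T = 0.038.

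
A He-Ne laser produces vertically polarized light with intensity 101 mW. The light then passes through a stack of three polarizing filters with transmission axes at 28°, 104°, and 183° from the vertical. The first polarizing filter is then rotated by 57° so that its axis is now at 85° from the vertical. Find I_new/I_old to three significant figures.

Before rotation:
I₁ = I₀ cos²(28° − 0°) = I₀ cos²(28°) = 0.7796 I₀.
I₂ = I₁ cos²(104° − 28°) = 0.7796 I₀ · cos²(76°) = 0.04563 I₀.
I₃ = I₂ cos²(183° − 104°) = 0.04563 I₀ · cos²(79°) = 0.001661 I₀.
After rotation:
I₁ = I₀ cos²(85° − 0°) = I₀ cos²(85°) = 0.007596 I₀.
I₂ = I₁ cos²(104° − 85°) = 0.007596 I₀ · cos²(19°) = 0.006791 I₀.
I₃ = I₂ cos²(183° − 104°) = 0.006791 I₀ · cos²(79°) = 0.0002472 I₀.
Ratio = 0.0002472 / 0.001661 = 0.1488.

I_new/I_old ≈ 0.149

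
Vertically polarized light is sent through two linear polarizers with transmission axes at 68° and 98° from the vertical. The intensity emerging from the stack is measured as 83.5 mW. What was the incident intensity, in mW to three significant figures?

I₀ ≈ 793 mW

By Malus's law, I₁ = I₀ cos²(68° − 0°) = I₀ cos²(68°) = 0.1403 I₀.
I₂ = I₁ cos²(98° − 68°) = 0.1403 I₀ · cos²(30°) = 0.1052 I₀.
So 83.5 mW = 0.1052 I₀, giving I₀ = 83.5/0.1052 = 793.4 mW.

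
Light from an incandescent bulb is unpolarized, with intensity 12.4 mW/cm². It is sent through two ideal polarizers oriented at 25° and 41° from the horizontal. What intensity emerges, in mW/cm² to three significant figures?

Unpolarized light through the first polarizer → I₁ = 12.4 mW/cm²/2 = 6.2 mW/cm², polarized at 25°.
I₂ = I₁ · cos²(16°) = 6.2 · 0.924 = 5.729 mW/cm².

I ≈ 5.73 mW/cm²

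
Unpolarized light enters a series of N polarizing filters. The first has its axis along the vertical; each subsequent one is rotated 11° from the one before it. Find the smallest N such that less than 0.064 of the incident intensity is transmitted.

N = 57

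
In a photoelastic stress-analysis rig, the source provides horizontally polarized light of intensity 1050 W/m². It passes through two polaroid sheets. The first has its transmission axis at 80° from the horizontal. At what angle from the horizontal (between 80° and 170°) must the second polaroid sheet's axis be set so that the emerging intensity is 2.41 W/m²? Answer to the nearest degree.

θ ≈ 154°

I₁ = I₀ cos²(80° − 0°) = I₀ cos²(80°) = 0.03015 I₀.
Target fraction: 2.41 / 1050 W/m² = 0.002295 of I₀.
Need I₂/I₀ = 0.002295, so cos²(θ − 80°) = 0.002295 / 0.03015 = 0.07612.
θ − 80° = arccos(√0.07612) = 74.0°, giving θ ≈ 80 + 74.0 = 154.0°.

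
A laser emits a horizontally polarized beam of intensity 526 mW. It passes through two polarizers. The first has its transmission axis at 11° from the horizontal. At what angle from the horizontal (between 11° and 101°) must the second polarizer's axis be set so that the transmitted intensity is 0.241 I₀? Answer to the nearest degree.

θ ≈ 71°

By Malus's law, I₁ = I₀ cos²(11° − 0°) = I₀ cos²(11°) = 0.9636 I₀.
Need I₂/I₀ = 0.241, so cos²(θ − 11°) = 0.241 / 0.9636 = 0.2501.
θ − 11° = arccos(√0.2501) = 60.0°, giving θ ≈ 11 + 60.0 = 71.0°.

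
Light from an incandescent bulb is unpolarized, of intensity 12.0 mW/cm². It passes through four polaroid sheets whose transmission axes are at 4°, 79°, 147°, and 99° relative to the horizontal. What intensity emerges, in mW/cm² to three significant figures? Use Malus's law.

I ≈ 0.0253 mW/cm²

Unpolarized light through the first polarizer → I₁ = 12.0 mW/cm²/2 = 6 mW/cm², polarized at 4°.
I₂ = I₁ · cos²(75°) = 6 · 0.06699 = 0.4019 mW/cm².
I₃ = I₂ · cos²(68°) = 0.4019 · 0.1403 = 0.0564 mW/cm².
I₄ = I₃ · cos²(48°) = 0.0564 · 0.4477 = 0.02525 mW/cm².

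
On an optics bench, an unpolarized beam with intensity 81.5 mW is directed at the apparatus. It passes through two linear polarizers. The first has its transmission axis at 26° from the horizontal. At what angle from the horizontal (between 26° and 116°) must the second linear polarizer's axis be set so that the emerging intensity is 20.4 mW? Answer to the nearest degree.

Unpolarized light through the first polarizer → I₁ = ½ I₀, now polarized at 26°.
Target fraction: 20.4 / 81.5 mW = 0.2503 of I₀.
Need I₂/I₀ = 0.2503, so cos²(θ − 26°) = 0.2503 / 0.5 = 0.5006.
θ − 26° = arccos(√0.5006) = 45.0°, giving θ ≈ 26 + 45.0 = 71.0°.

θ ≈ 71°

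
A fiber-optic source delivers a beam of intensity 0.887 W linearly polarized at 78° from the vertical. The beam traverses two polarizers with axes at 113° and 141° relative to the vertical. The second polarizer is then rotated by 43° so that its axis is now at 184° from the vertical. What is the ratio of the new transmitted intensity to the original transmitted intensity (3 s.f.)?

Before rotation:
By Malus's law, I₁ = I₀ cos²(113° − 78°) = I₀ cos²(35°) = 0.671 I₀.
I₂ = I₁ cos²(141° − 113°) = 0.671 I₀ · cos²(28°) = 0.5231 I₀.
After rotation:
I₁ = I₀ cos²(113° − 78°) = I₀ cos²(35°) = 0.671 I₀.
I₂ = I₁ cos²(184° − 113°) = 0.671 I₀ · cos²(71°) = 0.07112 I₀.
Ratio = 0.07112 / 0.5231 = 0.136.

I_new/I_old ≈ 0.136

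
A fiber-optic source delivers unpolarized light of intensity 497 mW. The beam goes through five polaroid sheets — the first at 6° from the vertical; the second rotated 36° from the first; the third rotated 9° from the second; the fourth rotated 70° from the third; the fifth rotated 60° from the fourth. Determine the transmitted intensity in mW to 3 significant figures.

Unpolarized light through the first polarizer → I₁ = 497 mW/2 = 248.5 mW, polarized at 6°.
I₂ = I₁ · cos²(36°) = 248.5 · 0.6545 = 162.6 mW.
I₃ = I₂ · cos²(9°) = 162.6 · 0.9755 = 158.7 mW.
I₄ = I₃ · cos²(70°) = 158.7 · 0.117 = 18.56 mW.
I₅ = I₄ · cos²(60°) = 18.56 · 0.25 = 4.64 mW.

I ≈ 4.64 mW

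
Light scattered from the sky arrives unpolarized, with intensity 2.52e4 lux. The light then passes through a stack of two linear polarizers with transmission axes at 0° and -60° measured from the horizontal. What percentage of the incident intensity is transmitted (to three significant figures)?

≈ 12.5%

Unpolarized light through the first polarizer → I₁ = 2.52e4 lux/2 = 1.26e+04 lux, polarized at 0°.
I₂ = I₁ · cos²(60°) = 1.26e+04 · 0.25 = 3150 lux.
That is 12.5% of the incident intensity.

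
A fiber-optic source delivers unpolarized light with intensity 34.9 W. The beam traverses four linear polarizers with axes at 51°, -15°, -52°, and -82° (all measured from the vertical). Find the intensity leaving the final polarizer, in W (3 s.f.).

I ≈ 1.38 W

Unpolarized light through the first polarizer → I₁ = 34.9 W/2 = 17.45 W, polarized at 51°.
I₂ = I₁ · cos²(66°) = 17.45 · 0.1654 = 2.887 W.
I₃ = I₂ · cos²(37°) = 2.887 · 0.6378 = 1.841 W.
I₄ = I₃ · cos²(30°) = 1.841 · 0.75 = 1.381 W.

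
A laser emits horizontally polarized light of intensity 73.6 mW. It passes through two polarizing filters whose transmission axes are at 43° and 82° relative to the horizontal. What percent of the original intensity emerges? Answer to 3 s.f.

I₁ = 73.6 mW · cos²(43°) = 39.37 mW.
I₂ = I₁ · cos²(39°) = 39.37 · 0.604 = 23.78 mW.
That is 32.3% of the incident intensity.

≈ 32.3%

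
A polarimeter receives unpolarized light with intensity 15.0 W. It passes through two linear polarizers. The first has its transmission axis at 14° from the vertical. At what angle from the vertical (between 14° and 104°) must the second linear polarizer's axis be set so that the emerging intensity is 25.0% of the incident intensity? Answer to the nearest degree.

Unpolarized light through the first polarizer → I₁ = ½ I₀, now polarized at 14°.
Need I₂/I₀ = 0.25, so cos²(θ − 14°) = 0.25 / 0.5 = 0.5.
θ − 14° = arccos(√0.5) = 45.0°, giving θ ≈ 14 + 45.0 = 59.0°.

θ ≈ 59°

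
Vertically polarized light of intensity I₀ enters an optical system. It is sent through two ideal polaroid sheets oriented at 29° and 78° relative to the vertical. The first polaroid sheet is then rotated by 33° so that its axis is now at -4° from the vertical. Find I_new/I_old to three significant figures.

Before rotation:
By Malus's law, I₁ = I₀ cos²(29° − 0°) = I₀ cos²(29°) = 0.765 I₀.
I₂ = I₁ cos²(78° − 29°) = 0.765 I₀ · cos²(49°) = 0.3292 I₀.
After rotation:
I₁ = I₀ cos²(-4° − 0°) = I₀ cos²(4°) = 0.9951 I₀.
I₂ = I₁ cos²(78° + 4°) = 0.9951 I₀ · cos²(82°) = 0.01927 I₀.
Ratio = 0.01927 / 0.3292 = 0.05854.

I_new/I_old ≈ 0.0585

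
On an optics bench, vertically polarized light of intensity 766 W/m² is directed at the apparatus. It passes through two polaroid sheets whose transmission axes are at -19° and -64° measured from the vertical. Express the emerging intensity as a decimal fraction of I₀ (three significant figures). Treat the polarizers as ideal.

I₁ = 766 W/m² · cos²(19°) = 684.8 W/m².
I₂ = I₁ · cos²(45°) = 684.8 · 0.5 = 342.4 W/m².
Transmitted fraction = 0.447.

I/I₀ ≈ 0.447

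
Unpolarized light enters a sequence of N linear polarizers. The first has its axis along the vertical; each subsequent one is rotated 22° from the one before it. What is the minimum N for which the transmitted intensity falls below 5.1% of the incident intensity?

N = 17

First polarizer halves the unpolarized light: factor 1/2.
Each further stage multiplies by cos²(22°) = 0.8597.
After N polarizers: T = 0.5·0.8597^(N−1). Require T < 0.051 ⇒ N−1 > ln(0.051/0.5)/ln(0.8597) = 15.10, so N−1 ≥ 16 and N = 17.
Check: N=17 gives T = 0.04449 < 0.051; N=16 gives T = 0.05175.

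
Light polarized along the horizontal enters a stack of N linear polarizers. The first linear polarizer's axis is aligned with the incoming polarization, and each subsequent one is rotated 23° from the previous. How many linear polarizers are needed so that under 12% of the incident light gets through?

N = 14

First polarizer is aligned with the polarization: full transmission.
Each further stage multiplies by cos²(23°) = 0.8473.
After N polarizers: T = 0.8473^(N−1). Require T < 0.12 ⇒ N−1 > ln(0.12)/ln(0.8473) = 12.80, so N−1 ≥ 13 and N = 14.
Check: N=14 gives T = 0.1161 < 0.12; N=13 gives T = 0.137.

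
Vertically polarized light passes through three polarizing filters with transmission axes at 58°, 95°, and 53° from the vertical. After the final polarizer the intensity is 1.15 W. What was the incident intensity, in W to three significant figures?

I₁ = I₀ cos²(58° − 0°) = I₀ cos²(58°) = 0.2808 I₀.
I₂ = I₁ cos²(95° − 58°) = 0.2808 I₀ · cos²(37°) = 0.1791 I₀.
I₃ = I₂ cos²(53° − 95°) = 0.1791 I₀ · cos²(42°) = 0.09892 I₀.
So 1.15 W = 0.09892 I₀, giving I₀ = 1.15/0.09892 = 11.63 W.

I₀ ≈ 11.6 W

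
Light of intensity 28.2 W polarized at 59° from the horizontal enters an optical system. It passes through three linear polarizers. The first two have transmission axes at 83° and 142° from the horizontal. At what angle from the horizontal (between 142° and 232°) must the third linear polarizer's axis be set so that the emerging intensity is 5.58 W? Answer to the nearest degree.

I₁ = I₀ cos²(83° − 59°) = I₀ cos²(24°) = 0.8346 I₀.
I₂ = I₁ cos²(142° − 83°) = 0.8346 I₀ · cos²(59°) = 0.2214 I₀.
Target fraction: 5.58 / 28.2 W = 0.1979 of I₀.
Need I₃/I₀ = 0.1979, so cos²(θ − 142°) = 0.1979 / 0.2214 = 0.8938.
θ − 142° = arccos(√0.8938) = 19.0°, giving θ ≈ 142 + 19.0 = 161.0°.

θ ≈ 161°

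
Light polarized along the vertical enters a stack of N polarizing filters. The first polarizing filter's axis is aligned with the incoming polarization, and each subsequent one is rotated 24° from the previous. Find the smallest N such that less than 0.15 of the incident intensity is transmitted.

N = 12

First polarizer is aligned with the polarization: full transmission.
Each further stage multiplies by cos²(24°) = 0.8346.
After N polarizers: T = 0.8346^(N−1). Require T < 0.15 ⇒ N−1 > ln(0.15)/ln(0.8346) = 10.49, so N−1 ≥ 11 and N = 12.
Check: N=12 gives T = 0.1368 < 0.15; N=11 gives T = 0.1639.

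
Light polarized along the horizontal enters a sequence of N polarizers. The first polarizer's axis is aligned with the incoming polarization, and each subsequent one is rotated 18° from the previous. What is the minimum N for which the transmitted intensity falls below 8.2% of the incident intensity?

N = 26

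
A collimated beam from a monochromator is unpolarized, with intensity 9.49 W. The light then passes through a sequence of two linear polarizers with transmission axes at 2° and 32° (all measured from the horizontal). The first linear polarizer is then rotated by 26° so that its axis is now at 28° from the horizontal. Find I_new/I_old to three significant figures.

Before rotation:
Unpolarized light through the first polarizer → I₁ = ½ I₀, now polarized at 2°.
I₂ = I₁ cos²(32° − 2°) = 0.5 I₀ · cos²(30°) = 0.375 I₀.
After rotation:
Unpolarized light through the first polarizer → I₁ = ½ I₀, now polarized at 28°.
I₂ = I₁ cos²(32° − 28°) = 0.5 I₀ · cos²(4°) = 0.4976 I₀.
Ratio = 0.4976 / 0.375 = 1.327.

I_new/I_old ≈ 1.33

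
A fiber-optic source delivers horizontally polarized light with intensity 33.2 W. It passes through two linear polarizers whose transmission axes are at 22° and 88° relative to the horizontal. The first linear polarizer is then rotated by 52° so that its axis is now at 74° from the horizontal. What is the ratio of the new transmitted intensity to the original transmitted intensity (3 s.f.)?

I_new/I_old ≈ 0.503

Before rotation:
By Malus's law, I₁ = I₀ cos²(22° − 0°) = I₀ cos²(22°) = 0.8597 I₀.
I₂ = I₁ cos²(88° − 22°) = 0.8597 I₀ · cos²(66°) = 0.1422 I₀.
After rotation:
I₁ = I₀ cos²(74° − 0°) = I₀ cos²(74°) = 0.07598 I₀.
I₂ = I₁ cos²(88° − 74°) = 0.07598 I₀ · cos²(14°) = 0.07153 I₀.
Ratio = 0.07153 / 0.1422 = 0.503.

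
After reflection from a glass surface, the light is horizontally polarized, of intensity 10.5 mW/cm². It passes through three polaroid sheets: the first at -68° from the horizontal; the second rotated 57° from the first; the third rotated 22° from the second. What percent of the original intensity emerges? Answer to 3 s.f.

≈ 3.58%

I₁ = 10.5 mW/cm² · cos²(68°) = 1.473 mW/cm².
I₂ = I₁ · cos²(57°) = 1.473 · 0.2966 = 0.4371 mW/cm².
I₃ = I₂ · cos²(22°) = 0.4371 · 0.8597 = 0.3757 mW/cm².
That is 3.578% of the incident intensity.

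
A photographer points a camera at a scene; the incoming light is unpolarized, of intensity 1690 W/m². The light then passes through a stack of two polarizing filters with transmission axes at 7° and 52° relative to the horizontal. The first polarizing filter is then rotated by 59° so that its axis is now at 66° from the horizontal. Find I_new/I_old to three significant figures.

Before rotation:
Unpolarized light through the first polarizer → I₁ = ½ I₀, now polarized at 7°.
I₂ = I₁ cos²(52° − 7°) = 0.5 I₀ · cos²(45°) = 0.25 I₀.
After rotation:
Unpolarized light through the first polarizer → I₁ = ½ I₀, now polarized at 66°.
I₂ = I₁ cos²(52° − 66°) = 0.5 I₀ · cos²(14°) = 0.4707 I₀.
Ratio = 0.4707 / 0.25 = 1.883.

I_new/I_old ≈ 1.88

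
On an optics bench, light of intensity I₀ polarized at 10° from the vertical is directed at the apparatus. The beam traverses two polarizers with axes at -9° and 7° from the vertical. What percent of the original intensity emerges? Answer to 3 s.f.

≈ 82.6%

I₁ = I₀ cos²(-9° − 10°) = I₀ cos²(19°) = 0.894 I₀.
I₂ = I₁ cos²(7° + 9°) = 0.894 I₀ · cos²(16°) = 0.8261 I₀.
That is 82.61% of the incident intensity.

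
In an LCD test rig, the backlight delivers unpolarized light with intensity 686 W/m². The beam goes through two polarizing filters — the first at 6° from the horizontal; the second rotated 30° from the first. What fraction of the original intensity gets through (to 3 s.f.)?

I/I₀ ≈ 0.375

Unpolarized light through the first polarizer → I₁ = 686 W/m²/2 = 343 W/m², polarized at 6°.
I₂ = I₁ · cos²(30°) = 343 · 0.75 = 257.3 W/m².
Transmitted fraction = 0.375.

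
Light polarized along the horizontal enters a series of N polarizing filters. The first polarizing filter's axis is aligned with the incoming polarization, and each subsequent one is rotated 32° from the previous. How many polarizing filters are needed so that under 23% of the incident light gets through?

First polarizer is aligned with the polarization: full transmission.
Each further stage multiplies by cos²(32°) = 0.7192.
After N polarizers: T = 0.7192^(N−1). Require T < 0.23 ⇒ N−1 > ln(0.23)/ln(0.7192) = 4.46, so N−1 ≥ 5 and N = 6.
Check: N=6 gives T = 0.1924 < 0.23; N=5 gives T = 0.2675.

N = 6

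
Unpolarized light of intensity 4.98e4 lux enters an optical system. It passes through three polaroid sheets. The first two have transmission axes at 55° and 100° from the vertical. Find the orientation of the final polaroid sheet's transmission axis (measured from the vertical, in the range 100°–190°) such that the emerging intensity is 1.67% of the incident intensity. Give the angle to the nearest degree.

θ ≈ 175°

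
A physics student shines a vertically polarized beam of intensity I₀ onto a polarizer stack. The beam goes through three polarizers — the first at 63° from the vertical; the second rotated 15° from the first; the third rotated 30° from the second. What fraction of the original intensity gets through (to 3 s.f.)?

≈ 0.144 I₀

I₁ = I₀ cos²(63° − 0°) = I₀ cos²(63°) = 0.2061 I₀.
I₂ = I₁ cos²(15°) = 0.2061 · 0.933 I₀ = 0.1923 I₀.
I₃ = I₂ cos²(30°) = 0.1923 · 0.75 I₀ = 0.1442 I₀.
Transmitted fraction = 0.1442.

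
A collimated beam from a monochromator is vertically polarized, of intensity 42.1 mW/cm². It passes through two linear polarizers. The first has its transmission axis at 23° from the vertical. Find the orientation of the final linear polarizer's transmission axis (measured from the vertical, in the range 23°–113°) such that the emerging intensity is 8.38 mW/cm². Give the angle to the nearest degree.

θ ≈ 84°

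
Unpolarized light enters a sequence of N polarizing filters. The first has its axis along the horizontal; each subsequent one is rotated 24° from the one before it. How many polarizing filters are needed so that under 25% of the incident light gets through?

First polarizer halves the unpolarized light: factor 1/2.
Each further stage multiplies by cos²(24°) = 0.8346.
After N polarizers: T = 0.5·0.8346^(N−1). Require T < 0.25 ⇒ N−1 > ln(0.25/0.5)/ln(0.8346) = 3.83, so N−1 ≥ 4 and N = 5.
Check: N=5 gives T = 0.2426 < 0.25; N=4 gives T = 0.2906.

N = 5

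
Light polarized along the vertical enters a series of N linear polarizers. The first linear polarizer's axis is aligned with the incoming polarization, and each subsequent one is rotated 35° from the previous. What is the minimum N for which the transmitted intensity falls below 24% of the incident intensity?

First polarizer is aligned with the polarization: full transmission.
Each further stage multiplies by cos²(35°) = 0.671.
After N polarizers: T = 0.671^(N−1). Require T < 0.24 ⇒ N−1 > ln(0.24)/ln(0.671) = 3.58, so N−1 ≥ 4 and N = 5.
Check: N=5 gives T = 0.2027 < 0.24; N=4 gives T = 0.3021.

N = 5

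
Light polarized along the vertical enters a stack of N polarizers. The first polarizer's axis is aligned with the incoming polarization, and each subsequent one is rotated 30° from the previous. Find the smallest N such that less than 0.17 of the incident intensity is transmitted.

N = 8

First polarizer is aligned with the polarization: full transmission.
Each further stage multiplies by cos²(30°) = 0.75.
After N polarizers: T = 0.75^(N−1). Require T < 0.17 ⇒ N−1 > ln(0.17)/ln(0.75) = 6.16, so N−1 ≥ 7 and N = 8.
Check: N=8 gives T = 0.1335 < 0.17; N=7 gives T = 0.178.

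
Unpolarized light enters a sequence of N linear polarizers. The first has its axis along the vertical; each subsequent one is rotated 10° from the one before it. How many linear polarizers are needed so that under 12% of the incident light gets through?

N = 48

First polarizer halves the unpolarized light: factor 1/2.
Each further stage multiplies by cos²(10°) = 0.9698.
After N polarizers: T = 0.5·0.9698^(N−1). Require T < 0.12 ⇒ N−1 > ln(0.12/0.5)/ln(0.9698) = 46.61, so N−1 ≥ 47 and N = 48.
Check: N=48 gives T = 0.1186 < 0.12; N=47 gives T = 0.1223.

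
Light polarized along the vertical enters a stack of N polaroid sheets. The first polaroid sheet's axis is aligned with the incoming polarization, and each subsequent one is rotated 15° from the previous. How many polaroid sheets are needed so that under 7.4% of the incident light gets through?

N = 39

First polarizer is aligned with the polarization: full transmission.
Each further stage multiplies by cos²(15°) = 0.933.
After N polarizers: T = 0.933^(N−1). Require T < 0.074 ⇒ N−1 > ln(0.074)/ln(0.933) = 37.55, so N−1 ≥ 38 and N = 39.
Check: N=39 gives T = 0.07173 < 0.074; N=38 gives T = 0.07688.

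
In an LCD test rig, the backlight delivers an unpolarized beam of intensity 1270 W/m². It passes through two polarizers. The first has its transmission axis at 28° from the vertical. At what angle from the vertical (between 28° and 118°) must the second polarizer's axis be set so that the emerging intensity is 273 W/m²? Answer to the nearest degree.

Unpolarized light through the first polarizer → I₁ = ½ I₀, now polarized at 28°.
Target fraction: 273 / 1270 W/m² = 0.215 of I₀.
Need I₂/I₀ = 0.215, so cos²(θ − 28°) = 0.215 / 0.5 = 0.4299.
θ − 28° = arccos(√0.4299) = 49.0°, giving θ ≈ 28 + 49.0 = 77.0°.

θ ≈ 77°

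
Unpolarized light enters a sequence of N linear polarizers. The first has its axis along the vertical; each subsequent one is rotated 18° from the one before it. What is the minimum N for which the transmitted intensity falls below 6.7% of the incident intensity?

N = 22

First polarizer halves the unpolarized light: factor 1/2.
Each further stage multiplies by cos²(18°) = 0.9045.
After N polarizers: T = 0.5·0.9045^(N−1). Require T < 0.067 ⇒ N−1 > ln(0.067/0.5)/ln(0.9045) = 20.03, so N−1 ≥ 21 and N = 22.
Check: N=22 gives T = 0.06076 < 0.067; N=21 gives T = 0.06718.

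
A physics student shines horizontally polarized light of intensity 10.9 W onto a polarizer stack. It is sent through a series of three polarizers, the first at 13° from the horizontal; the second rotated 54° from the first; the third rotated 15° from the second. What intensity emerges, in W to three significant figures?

I ≈ 3.34 W

I₁ = 10.9 W · cos²(13°) = 10.35 W.
I₂ = I₁ · cos²(54°) = 10.35 · 0.3455 = 3.575 W.
I₃ = I₂ · cos²(15°) = 3.575 · 0.933 = 3.336 W.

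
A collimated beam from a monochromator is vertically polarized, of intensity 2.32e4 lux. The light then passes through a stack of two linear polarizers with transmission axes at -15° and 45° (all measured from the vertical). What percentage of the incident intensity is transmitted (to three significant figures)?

≈ 23.3%

I₁ = 2.32e4 lux · cos²(15°) = 2.165e+04 lux.
I₂ = I₁ · cos²(60°) = 2.165e+04 · 0.25 = 5411 lux.
That is 23.33% of the incident intensity.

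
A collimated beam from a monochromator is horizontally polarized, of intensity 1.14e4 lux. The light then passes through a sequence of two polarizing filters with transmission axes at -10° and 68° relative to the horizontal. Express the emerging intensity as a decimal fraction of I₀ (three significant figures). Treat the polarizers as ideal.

I₁ = 1.14e4 lux · cos²(10°) = 1.106e+04 lux.
I₂ = I₁ · cos²(78°) = 1.106e+04 · 0.04323 = 477.9 lux.
Transmitted fraction = 0.04192.

I/I₀ ≈ 0.0419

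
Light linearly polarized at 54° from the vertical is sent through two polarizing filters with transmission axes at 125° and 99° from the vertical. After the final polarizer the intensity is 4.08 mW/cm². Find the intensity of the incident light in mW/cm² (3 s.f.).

I₀ ≈ 47.6 mW/cm²

I₁ = I₀ cos²(125° − 54°) = I₀ cos²(71°) = 0.106 I₀.
I₂ = I₁ cos²(99° − 125°) = 0.106 I₀ · cos²(26°) = 0.08563 I₀.
So 4.08 mW/cm² = 0.08563 I₀, giving I₀ = 4.08/0.08563 = 47.65 mW/cm².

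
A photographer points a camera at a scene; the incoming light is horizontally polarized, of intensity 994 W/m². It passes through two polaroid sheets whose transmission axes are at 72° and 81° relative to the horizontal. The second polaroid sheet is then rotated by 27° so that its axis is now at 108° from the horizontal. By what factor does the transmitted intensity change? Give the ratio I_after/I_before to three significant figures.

I_new/I_old ≈ 0.671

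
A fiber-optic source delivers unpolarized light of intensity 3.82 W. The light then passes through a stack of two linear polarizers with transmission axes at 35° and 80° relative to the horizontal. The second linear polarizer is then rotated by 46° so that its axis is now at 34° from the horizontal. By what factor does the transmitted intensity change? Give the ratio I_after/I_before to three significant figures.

I_new/I_old ≈ 2.00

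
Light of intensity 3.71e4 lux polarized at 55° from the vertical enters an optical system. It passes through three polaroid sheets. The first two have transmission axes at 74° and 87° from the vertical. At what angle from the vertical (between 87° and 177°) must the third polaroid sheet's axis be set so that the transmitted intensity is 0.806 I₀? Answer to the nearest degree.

I₁ = I₀ cos²(74° − 55°) = I₀ cos²(19°) = 0.894 I₀.
I₂ = I₁ cos²(87° − 74°) = 0.894 I₀ · cos²(13°) = 0.8488 I₀.
Need I₃/I₀ = 0.806, so cos²(θ − 87°) = 0.806 / 0.8488 = 0.9496.
θ − 87° = arccos(√0.9496) = 13.0°, giving θ ≈ 87 + 13.0 = 100.0°.

θ ≈ 100°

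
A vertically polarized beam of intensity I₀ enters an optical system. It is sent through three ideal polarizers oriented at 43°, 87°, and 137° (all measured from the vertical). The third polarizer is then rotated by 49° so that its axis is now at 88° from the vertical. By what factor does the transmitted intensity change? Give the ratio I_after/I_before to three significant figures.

I_new/I_old ≈ 2.42

Before rotation:
I₁ = I₀ cos²(43° − 0°) = I₀ cos²(43°) = 0.5349 I₀.
I₂ = I₁ cos²(87° − 43°) = 0.5349 I₀ · cos²(44°) = 0.2768 I₀.
I₃ = I₂ cos²(137° − 87°) = 0.2768 I₀ · cos²(50°) = 0.1144 I₀.
After rotation:
I₁ = I₀ cos²(43° − 0°) = I₀ cos²(43°) = 0.5349 I₀.
I₂ = I₁ cos²(87° − 43°) = 0.5349 I₀ · cos²(44°) = 0.2768 I₀.
I₃ = I₂ cos²(88° − 87°) = 0.2768 I₀ · cos²(1°) = 0.2767 I₀.
Ratio = 0.2767 / 0.1144 = 2.42.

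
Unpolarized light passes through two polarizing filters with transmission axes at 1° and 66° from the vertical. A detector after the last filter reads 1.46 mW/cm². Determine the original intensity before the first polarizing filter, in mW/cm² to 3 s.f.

I₀ ≈ 16.3 mW/cm²

Unpolarized light through the first polarizer → I₁ = ½ I₀, now polarized at 1°.
I₂ = I₁ cos²(66° − 1°) = 0.5 I₀ · cos²(65°) = 0.0893 I₀.
So 1.46 mW/cm² = 0.0893 I₀, giving I₀ = 1.46/0.0893 = 16.35 mW/cm².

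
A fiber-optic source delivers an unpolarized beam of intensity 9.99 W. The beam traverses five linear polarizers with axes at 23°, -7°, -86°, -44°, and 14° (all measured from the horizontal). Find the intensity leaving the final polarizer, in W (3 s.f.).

Unpolarized light through the first polarizer → I₁ = 9.99 W/2 = 4.995 W, polarized at 23°.
I₂ = I₁ · cos²(30°) = 4.995 · 0.75 = 3.746 W.
I₃ = I₂ · cos²(79°) = 3.746 · 0.03641 = 0.1364 W.
I₄ = I₃ · cos²(42°) = 0.1364 · 0.5523 = 0.07533 W.
I₅ = I₄ · cos²(58°) = 0.07533 · 0.2808 = 0.02115 W.

I ≈ 0.0212 W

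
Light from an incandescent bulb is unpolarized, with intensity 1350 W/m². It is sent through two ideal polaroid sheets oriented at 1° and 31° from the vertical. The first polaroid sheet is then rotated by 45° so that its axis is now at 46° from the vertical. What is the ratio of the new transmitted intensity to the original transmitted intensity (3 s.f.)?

I_new/I_old ≈ 1.24

Before rotation:
Unpolarized light through the first polarizer → I₁ = ½ I₀, now polarized at 1°.
I₂ = I₁ cos²(31° − 1°) = 0.5 I₀ · cos²(30°) = 0.375 I₀.
After rotation:
Unpolarized light through the first polarizer → I₁ = ½ I₀, now polarized at 46°.
I₂ = I₁ cos²(31° − 46°) = 0.5 I₀ · cos²(15°) = 0.4665 I₀.
Ratio = 0.4665 / 0.375 = 1.244.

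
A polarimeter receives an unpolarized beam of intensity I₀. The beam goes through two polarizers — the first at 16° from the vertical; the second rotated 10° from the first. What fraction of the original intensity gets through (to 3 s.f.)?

≈ 0.485 I₀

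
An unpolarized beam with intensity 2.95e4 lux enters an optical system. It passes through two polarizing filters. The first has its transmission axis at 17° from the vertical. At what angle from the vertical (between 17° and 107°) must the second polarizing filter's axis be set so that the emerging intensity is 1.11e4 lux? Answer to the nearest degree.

θ ≈ 47°

Unpolarized light through the first polarizer → I₁ = ½ I₀, now polarized at 17°.
Target fraction: 1.11e4 / 2.95e4 lux = 0.3763 of I₀.
Need I₂/I₀ = 0.3763, so cos²(θ − 17°) = 0.3763 / 0.5 = 0.7525.
θ − 17° = arccos(√0.7525) = 29.8°, giving θ ≈ 17 + 29.8 = 46.8°.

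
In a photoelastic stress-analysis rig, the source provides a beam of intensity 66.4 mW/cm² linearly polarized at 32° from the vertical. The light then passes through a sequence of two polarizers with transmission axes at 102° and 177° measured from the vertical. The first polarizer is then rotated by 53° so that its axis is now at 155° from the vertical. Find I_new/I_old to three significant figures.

Before rotation:
I₁ = I₀ cos²(102° − 32°) = I₀ cos²(70°) = 0.117 I₀.
I₂ = I₁ cos²(177° − 102°) = 0.117 I₀ · cos²(75°) = 0.007836 I₀.
After rotation:
I₁ = I₀ cos²(155° − 32°) = I₀ cos²(57°) = 0.2966 I₀.
I₂ = I₁ cos²(177° − 155°) = 0.2966 I₀ · cos²(22°) = 0.255 I₀.
Ratio = 0.255 / 0.007836 = 32.54.

I_new/I_old ≈ 32.5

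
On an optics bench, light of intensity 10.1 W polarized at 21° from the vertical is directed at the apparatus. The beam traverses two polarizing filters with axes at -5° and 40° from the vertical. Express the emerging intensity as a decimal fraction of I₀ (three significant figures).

I₁ = 10.1 W · cos²(26°) = 8.159 W.
I₂ = I₁ · cos²(45°) = 8.159 · 0.5 = 4.08 W.
Transmitted fraction = 0.4039.

I/I₀ ≈ 0.404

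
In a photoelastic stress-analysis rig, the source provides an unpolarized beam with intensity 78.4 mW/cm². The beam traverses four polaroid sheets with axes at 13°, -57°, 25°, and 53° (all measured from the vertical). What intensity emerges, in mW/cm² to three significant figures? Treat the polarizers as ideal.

I ≈ 0.0692 mW/cm²

Unpolarized light through the first polarizer → I₁ = 78.4 mW/cm²/2 = 39.2 mW/cm², polarized at 13°.
I₂ = I₁ · cos²(70°) = 39.2 · 0.117 = 4.586 mW/cm².
I₃ = I₂ · cos²(82°) = 4.586 · 0.01937 = 0.08882 mW/cm².
I₄ = I₃ · cos²(28°) = 0.08882 · 0.7796 = 0.06924 mW/cm².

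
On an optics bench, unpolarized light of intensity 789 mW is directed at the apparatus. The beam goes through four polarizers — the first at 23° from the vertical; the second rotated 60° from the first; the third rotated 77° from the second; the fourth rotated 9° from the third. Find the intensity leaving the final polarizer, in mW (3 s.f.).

I ≈ 4.87 mW

Unpolarized light through the first polarizer → I₁ = 789 mW/2 = 394.5 mW, polarized at 23°.
I₂ = I₁ · cos²(60°) = 394.5 · 0.25 = 98.63 mW.
I₃ = I₂ · cos²(77°) = 98.63 · 0.0506 = 4.991 mW.
I₄ = I₃ · cos²(9°) = 4.991 · 0.9755 = 4.869 mW.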